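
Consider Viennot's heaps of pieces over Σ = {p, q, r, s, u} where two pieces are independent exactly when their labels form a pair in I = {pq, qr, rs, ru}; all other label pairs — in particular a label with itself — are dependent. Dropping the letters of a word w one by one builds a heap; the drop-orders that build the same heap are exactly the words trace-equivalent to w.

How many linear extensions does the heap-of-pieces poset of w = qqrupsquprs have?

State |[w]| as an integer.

0(q) covers ∅
1(q) covers 0:q
2(r) covers ∅
3(u) covers 1:q
4(p) covers 2:r, 3:u
5(s) covers 4:p
6(q) covers 5:s
7(u) covers 6:q
8(p) covers 7:u
9(r) covers 8:p
10(s) covers 8:p
floor of heap: 0:q, 2:r
completions by unplaced set U, small U first (add the entries for U minus each lowest piece of U):
  |U|=1: {9}:1  {10}:1
  |U|=2: {9,10}:2
  |U|=3: {8,9,10}:2
  |U|=4: {7,8,9,10}:2
  |U|=5: {6,7,8,9,10}:2
  |U|=6: {5,6,7,8,9,10}:2
  |U|=7: {4,5,6,7,8,9,10}:2
  |U|=8: {2,4,5,6,7,8,9,10}:2  {3,4,5,6,7,8,9,10}:2
  |U|=9: {1,3,4,5,6,7,8,9,10}:2  {2,3,4,5,6,7,8,9,10}:4
  start at 0(q): 6
  start at 2(r): 2
sum over floor = 8

8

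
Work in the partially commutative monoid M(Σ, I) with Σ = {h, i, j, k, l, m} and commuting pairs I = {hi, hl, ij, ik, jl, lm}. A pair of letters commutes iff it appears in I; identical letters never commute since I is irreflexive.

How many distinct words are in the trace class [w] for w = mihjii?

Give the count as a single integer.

10

#0=m has no predecessor
#1=i depends on [0:m]
#2=h depends on [0:m]
#3=j depends on [2:h]
#4=i depends on [1:i]
#5=i depends on [4:i]
sources: [0:m]
N(rest) = Σ N(rest − s) over sources s of rest; N(one piece) = 1:
  size 1 → [3]=1  [5]=1
  size 2 → [2,3]=1  [3,5]=2  [4,5]=1
  size 3 → [1,4,5]=1  [2,3,5]=3  [3,4,5]=3
  size 4 → [1,3,4,5]=4  [2,3,4,5]=6
  first=0(m) contributes 10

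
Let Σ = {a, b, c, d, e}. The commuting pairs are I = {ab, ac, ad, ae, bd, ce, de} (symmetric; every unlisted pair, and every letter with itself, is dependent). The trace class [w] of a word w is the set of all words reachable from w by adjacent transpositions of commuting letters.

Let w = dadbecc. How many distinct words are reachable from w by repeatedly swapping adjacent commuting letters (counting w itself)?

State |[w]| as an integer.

0(d) covers ∅
1(a) covers ∅
2(d) covers 0:d
3(b) covers ∅
4(e) covers 3:b
5(c) covers 2:d, 3:b
6(c) covers 5:c
floor of heap: 0:d, 1:a, 3:b
completions by unplaced set U, small U first (add the entries for U minus each lowest piece of U):
  |U|=1: {1}:1  {4}:1  {6}:1
  |U|=2: {1,4}:2  {1,6}:2  {4,6}:2  {5,6}:1
  |U|=3: {1,4,6}:6  {1,5,6}:3  {2,5,6}:1  {4,5,6}:3
  |U|=4: {0,2,5,6}:1  {1,2,5,6}:4  {1,4,5,6}:12  {2,4,5,6}:4  {3,4,5,6}:3
  |U|=5: {0,1,2,5,6}:5  {0,2,4,5,6}:5  {1,2,4,5,6}:20  {1,3,4,5,6}:15  {2,3,4,5,6}:7
  start at 0(d): 42
  start at 1(a): 12
  start at 3(b): 30
sum over floor = 84

84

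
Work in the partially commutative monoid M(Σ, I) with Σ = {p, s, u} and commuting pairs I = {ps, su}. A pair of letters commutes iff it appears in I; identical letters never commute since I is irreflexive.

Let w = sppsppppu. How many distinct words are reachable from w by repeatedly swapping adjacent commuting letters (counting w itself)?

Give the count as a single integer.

36

#0=s has no predecessor
#1=p has no predecessor
#2=p depends on [1:p]
#3=s depends on [0:s]
#4=p depends on [2:p]
#5=p depends on [4:p]
#6=p depends on [5:p]
#7=p depends on [6:p]
#8=u depends on [7:p]
sources: [0:s, 1:p]
N(rest) = Σ N(rest − s) over sources s of rest; N(one piece) = 1:
  size 1 → [3]=1  [8]=1
  size 2 → [0,3]=1  [3,8]=2  [7,8]=1
  size 3 → [0,3,8]=3  [3,7,8]=3  [6,7,8]=1
  size 4 → [0,3,7,8]=6  [3,6,7,8]=4  [5,6,7,8]=1
  size 5 → [0,3,6,7,8]=10  [3,5,6,7,8]=5  [4,5,6,7,8]=1
  size 6 → [0,3,5,6,7,8]=15  [2,4,5,6,7,8]=1  [3,4,5,6,7,8]=6
  size 7 → [0,3,4,5,6,7,8]=21  [1,2,4,5,6,7,8]=1  [2,3,4,5,6,7,8]=7
  first=0(s) contributes 8
  first=1(p) contributes 28
|[w]| = 36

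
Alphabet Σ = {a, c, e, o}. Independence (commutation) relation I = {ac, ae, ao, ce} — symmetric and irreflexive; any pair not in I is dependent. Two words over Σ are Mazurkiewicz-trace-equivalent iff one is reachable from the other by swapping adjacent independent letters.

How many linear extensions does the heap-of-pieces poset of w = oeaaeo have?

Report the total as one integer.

drop 0:o onto floor
drop 1:e onto {0:o}
drop 2:a onto floor
drop 3:a onto {2:a}
drop 4:e onto {1:e}
drop 5:o onto {4:e}
ground layer = {0:o, 2:a}
drop-orders for the pieces not yet dropped (sum over which currently-grounded one goes next):
  1 to go: {3} 1  {5} 1
  2 to go: {2,3} 1  {3,5} 2  {4,5} 1
  3 to go: {1,4,5} 1  {2,3,5} 3  {3,4,5} 3
  4 to go: {0,1,4,5} 1  {1,3,4,5} 4  {2,3,4,5} 6
  if 0:o drops first: 10 orders
  if 2:a drops first: 5 orders
heap linearizations: 15

15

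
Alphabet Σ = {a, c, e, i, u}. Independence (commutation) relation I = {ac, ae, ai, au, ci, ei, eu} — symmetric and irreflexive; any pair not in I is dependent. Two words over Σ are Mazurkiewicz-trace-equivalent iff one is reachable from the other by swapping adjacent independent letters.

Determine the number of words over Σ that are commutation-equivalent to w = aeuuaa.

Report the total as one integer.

#0=a has no predecessor
#1=e has no predecessor
#2=u has no predecessor
#3=u depends on [2:u]
#4=a depends on [0:a]
#5=a depends on [4:a]
sources: [0:a, 1:e, 2:u]
N(rest) = Σ N(rest − s) over sources s of rest; N(one piece) = 1:
  size 1 → [1]=1  [3]=1  [5]=1
  size 2 → [1,3]=2  [1,5]=2  [2,3]=1  [3,5]=2  [4,5]=1
  size 3 → [0,4,5]=1  [1,2,3]=3  [1,3,5]=6  [1,4,5]=3  [2,3,5]=3  [3,4,5]=3
  size 4 → [0,1,4,5]=4  [0,3,4,5]=4  [1,2,3,5]=12  [1,3,4,5]=12  [2,3,4,5]=6
  first=0(a) contributes 30
  first=1(e) contributes 10
  first=2(u) contributes 20
|[w]| = 60

60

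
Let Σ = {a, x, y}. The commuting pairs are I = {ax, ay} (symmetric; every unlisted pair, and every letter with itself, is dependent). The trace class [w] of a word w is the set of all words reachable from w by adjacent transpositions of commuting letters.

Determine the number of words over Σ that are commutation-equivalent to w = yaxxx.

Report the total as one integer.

0(y) covers ∅
1(a) covers ∅
2(x) covers 0:y
3(x) covers 2:x
4(x) covers 3:x
floor of heap: 0:y, 1:a
completions by unplaced set U, small U first (add the entries for U minus each lowest piece of U):
  |U|=1: {1}:1  {4}:1
  |U|=2: {1,4}:2  {3,4}:1
  |U|=3: {1,3,4}:3  {2,3,4}:1
  start at 0(y): 4
  start at 1(a): 1
sum over floor = 5

5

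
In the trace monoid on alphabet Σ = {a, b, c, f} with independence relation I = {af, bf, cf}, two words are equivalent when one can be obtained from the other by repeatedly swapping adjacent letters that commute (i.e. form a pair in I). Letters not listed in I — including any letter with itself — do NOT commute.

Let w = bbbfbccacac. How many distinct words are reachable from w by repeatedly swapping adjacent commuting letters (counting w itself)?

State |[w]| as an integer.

#0=b has no predecessor
#1=b depends on [0:b]
#2=b depends on [1:b]
#3=f has no predecessor
#4=b depends on [2:b]
#5=c depends on [4:b]
#6=c depends on [5:c]
#7=a depends on [6:c]
#8=c depends on [7:a]
#9=a depends on [8:c]
#10=c depends on [9:a]
sources: [0:b, 3:f]
N(rest) = Σ N(rest − s) over sources s of rest; N(one piece) = 1:
  size 1 → [3]=1  [10]=1
  size 2 → [3,10]=2  [9,10]=1
  size 3 → [3,9,10]=3  [8,9,10]=1
  size 4 → [3,8,9,10]=4  [7,8,9,10]=1
  size 5 → [3,7,8,9,10]=5  [6,7,8,9,10]=1
  size 6 → [3,6,7,8,9,10]=6  [5,6,7,8,9,10]=1
  size 7 → [3,5,6,7,8,9,10]=7  [4,5,6,7,8,9,10]=1
  size 8 → [2,4,5,6,7,8,9,10]=1  [3,4,5,6,7,8,9,10]=8
  size 9 → [1,2,4,5,6,7,8,9,10]=1  [2,3,4,5,6,7,8,9,10]=9
  first=0(b) contributes 10
  first=3(f) contributes 1
|[w]| = 11

11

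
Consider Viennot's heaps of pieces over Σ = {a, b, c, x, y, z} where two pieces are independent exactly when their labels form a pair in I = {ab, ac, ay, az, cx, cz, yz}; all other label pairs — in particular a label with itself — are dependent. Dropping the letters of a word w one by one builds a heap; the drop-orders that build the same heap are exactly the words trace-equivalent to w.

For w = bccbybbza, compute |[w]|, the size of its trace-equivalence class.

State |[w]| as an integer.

9

drop 0:b onto floor
drop 1:c onto {0:b}
drop 2:c onto {1:c}
drop 3:b onto {2:c}
drop 4:y onto {3:b}
drop 5:b onto {4:y}
drop 6:b onto {5:b}
drop 7:z onto {6:b}
drop 8:a onto floor
ground layer = {0:b, 8:a}
drop-orders for the pieces not yet dropped (sum over which currently-grounded one goes next):
  1 to go: {7} 1  {8} 1
  2 to go: {6,7} 1  {7,8} 2
  3 to go: {5,6,7} 1  {6,7,8} 3
  4 to go: {4,5,6,7} 1  {5,6,7,8} 4
  5 to go: {3,4,5,6,7} 1  {4,5,6,7,8} 5
  6 to go: {2,3,4,5,6,7} 1  {3,4,5,6,7,8} 6
  7 to go: {1,2,3,4,5,6,7} 1  {2,3,4,5,6,7,8} 7
  if 0:b drops first: 8 orders
  if 8:a drops first: 1 orders
heap linearizations: 9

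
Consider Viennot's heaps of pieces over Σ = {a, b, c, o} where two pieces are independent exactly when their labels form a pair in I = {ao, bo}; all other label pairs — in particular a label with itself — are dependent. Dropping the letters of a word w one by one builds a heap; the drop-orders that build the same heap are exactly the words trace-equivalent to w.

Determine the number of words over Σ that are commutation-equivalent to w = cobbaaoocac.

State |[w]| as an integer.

0(c) covers ∅
1(o) covers 0:c
2(b) covers 0:c
3(b) covers 2:b
4(a) covers 3:b
5(a) covers 4:a
6(o) covers 1:o
7(o) covers 6:o
8(c) covers 5:a, 7:o
9(a) covers 8:c
10(c) covers 9:a
floor of heap: 0:c
completions by unplaced set U, small U first (add the entries for U minus each lowest piece of U):
  |U|=1: {10}:1
  |U|=2: {9,10}:1
  |U|=3: {8,9,10}:1
  |U|=4: {5,8,9,10}:1  {7,8,9,10}:1
  |U|=5: {4,5,8,9,10}:1  {5,7,8,9,10}:2  {6,7,8,9,10}:1
  |U|=6: {1,6,7,8,9,10}:1  {3,4,5,8,9,10}:1  {4,5,7,8,9,10}:3  {5,6,7,8,9,10}:3
  |U|=7: {1,5,6,7,8,9,10}:4  {2,3,4,5,8,9,10}:1  {3,4,5,7,8,9,10}:4  {4,5,6,7,8,9,10}:6
  |U|=8: {1,4,5,6,7,8,9,10}:10  {2,3,4,5,7,8,9,10}:5  {3,4,5,6,7,8,9,10}:10
  |U|=9: {1,3,4,5,6,7,8,9,10}:20  {2,3,4,5,6,7,8,9,10}:15
  start at 0(c): 35

35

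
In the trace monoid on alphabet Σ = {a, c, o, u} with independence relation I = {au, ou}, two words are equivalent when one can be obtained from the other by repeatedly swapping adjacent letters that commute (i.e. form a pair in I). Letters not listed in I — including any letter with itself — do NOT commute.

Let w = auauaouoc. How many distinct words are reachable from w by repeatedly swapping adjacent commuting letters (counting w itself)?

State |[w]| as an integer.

56

drop 0:a onto floor
drop 1:u onto floor
drop 2:a onto {0:a}
drop 3:u onto {1:u}
drop 4:a onto {2:a}
drop 5:o onto {4:a}
drop 6:u onto {3:u}
drop 7:o onto {5:o}
drop 8:c onto {6:u, 7:o}
ground layer = {0:a, 1:u}
drop-orders for the pieces not yet dropped (sum over which currently-grounded one goes next):
  1 to go: {8} 1
  2 to go: {6,8} 1  {7,8} 1
  3 to go: {3,6,8} 1  {5,7,8} 1  {6,7,8} 2
  4 to go: {1,3,6,8} 1  {3,6,7,8} 3  {4,5,7,8} 1  {5,6,7,8} 3
  5 to go: {1,3,6,7,8} 4  {2,4,5,7,8} 1  {3,5,6,7,8} 6  {4,5,6,7,8} 4
  6 to go: {0,2,4,5,7,8} 1  {1,3,5,6,7,8} 10  {2,4,5,6,7,8} 5  {3,4,5,6,7,8} 10
  7 to go: {0,2,4,5,6,7,8} 6  {1,3,4,5,6,7,8} 20  {2,3,4,5,6,7,8} 15
  if 0:a drops first: 35 orders
  if 1:u drops first: 21 orders
heap linearizations: 56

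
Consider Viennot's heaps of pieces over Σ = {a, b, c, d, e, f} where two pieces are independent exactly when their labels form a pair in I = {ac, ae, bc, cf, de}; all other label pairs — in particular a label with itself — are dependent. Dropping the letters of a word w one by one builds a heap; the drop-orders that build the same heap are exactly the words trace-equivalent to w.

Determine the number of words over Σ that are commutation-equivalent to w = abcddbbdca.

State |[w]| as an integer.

6

0(a) covers ∅
1(b) covers 0:a
2(c) covers ∅
3(d) covers 1:b, 2:c
4(d) covers 3:d
5(b) covers 4:d
6(b) covers 5:b
7(d) covers 6:b
8(c) covers 7:d
9(a) covers 7:d
floor of heap: 0:a, 2:c
completions by unplaced set U, small U first (add the entries for U minus each lowest piece of U):
  |U|=1: {8}:1  {9}:1
  |U|=2: {8,9}:2
  |U|=3: {7,8,9}:2
  |U|=4: {6,7,8,9}:2
  |U|=5: {5,6,7,8,9}:2
  |U|=6: {4,5,6,7,8,9}:2
  |U|=7: {3,4,5,6,7,8,9}:2
  |U|=8: {1,3,4,5,6,7,8,9}:2  {2,3,4,5,6,7,8,9}:2
  start at 0(a): 4
  start at 2(c): 2
sum over floor = 6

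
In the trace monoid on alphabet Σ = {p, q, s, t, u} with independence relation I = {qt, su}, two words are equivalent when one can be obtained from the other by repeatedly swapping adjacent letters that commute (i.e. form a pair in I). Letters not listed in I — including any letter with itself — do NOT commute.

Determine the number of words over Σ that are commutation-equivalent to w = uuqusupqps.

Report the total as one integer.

drop 0:u onto floor
drop 1:u onto {0:u}
drop 2:q onto {1:u}
drop 3:u onto {2:q}
drop 4:s onto {2:q}
drop 5:u onto {3:u}
drop 6:p onto {4:s, 5:u}
drop 7:q onto {6:p}
drop 8:p onto {7:q}
drop 9:s onto {8:p}
ground layer = {0:u}
drop-orders for the pieces not yet dropped (sum over which currently-grounded one goes next):
  1 to go: {9} 1
  2 to go: {8,9} 1
  3 to go: {7,8,9} 1
  4 to go: {6,7,8,9} 1
  5 to go: {4,6,7,8,9} 1  {5,6,7,8,9} 1
  6 to go: {3,5,6,7,8,9} 1  {4,5,6,7,8,9} 2
  7 to go: {3,4,5,6,7,8,9} 3
  8 to go: {2,3,4,5,6,7,8,9} 3
  if 0:u drops first: 3 orders

3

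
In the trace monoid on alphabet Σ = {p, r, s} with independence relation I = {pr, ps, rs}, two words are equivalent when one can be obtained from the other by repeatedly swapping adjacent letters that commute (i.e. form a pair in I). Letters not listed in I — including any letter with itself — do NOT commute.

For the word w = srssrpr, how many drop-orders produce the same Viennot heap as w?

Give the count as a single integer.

140

0(s) covers ∅
1(r) covers ∅
2(s) covers 0:s
3(s) covers 2:s
4(r) covers 1:r
5(p) covers ∅
6(r) covers 4:r
floor of heap: 0:s, 1:r, 5:p
completions by unplaced set U, small U first (add the entries for U minus each lowest piece of U):
  |U|=1: {3}:1  {5}:1  {6}:1
  |U|=2: {2,3}:1  {3,5}:2  {3,6}:2  {4,6}:1  {5,6}:2
  |U|=3: {0,2,3}:1  {1,4,6}:1  {2,3,5}:3  {2,3,6}:3  {3,4,6}:3  {3,5,6}:6  {4,5,6}:3
  |U|=4: {0,2,3,5}:4  {0,2,3,6}:4  {1,3,4,6}:4  {1,4,5,6}:4  {2,3,4,6}:6  {2,3,5,6}:12  {3,4,5,6}:12
  |U|=5: {0,2,3,4,6}:10  {0,2,3,5,6}:20  {1,2,3,4,6}:10  {1,3,4,5,6}:20  {2,3,4,5,6}:30
  start at 0(s): 60
  start at 1(r): 60
  start at 5(p): 20
sum over floor = 140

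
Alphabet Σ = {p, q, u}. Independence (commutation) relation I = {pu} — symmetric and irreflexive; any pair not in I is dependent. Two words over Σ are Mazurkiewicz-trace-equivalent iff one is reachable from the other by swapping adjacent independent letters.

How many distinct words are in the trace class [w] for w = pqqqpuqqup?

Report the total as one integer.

#0=p has no predecessor
#1=q depends on [0:p]
#2=q depends on [1:q]
#3=q depends on [2:q]
#4=p depends on [3:q]
#5=u depends on [3:q]
#6=q depends on [4:p, 5:u]
#7=q depends on [6:q]
#8=u depends on [7:q]
#9=p depends on [7:q]
sources: [0:p]
N(rest) = Σ N(rest − s) over sources s of rest; N(one piece) = 1:
  size 1 → [8]=1  [9]=1
  size 2 → [8,9]=2
  size 3 → [7,8,9]=2
  size 4 → [6,7,8,9]=2
  size 5 → [4,6,7,8,9]=2  [5,6,7,8,9]=2
  size 6 → [4,5,6,7,8,9]=4
  size 7 → [3,4,5,6,7,8,9]=4
  size 8 → [2,3,4,5,6,7,8,9]=4
  first=0(p) contributes 4

4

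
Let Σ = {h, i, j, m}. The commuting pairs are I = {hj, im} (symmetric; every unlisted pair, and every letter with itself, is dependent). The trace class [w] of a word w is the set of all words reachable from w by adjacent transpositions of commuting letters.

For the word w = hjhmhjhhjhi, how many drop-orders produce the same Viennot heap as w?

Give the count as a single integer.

45

drop 0:h onto floor
drop 1:j onto floor
drop 2:h onto {0:h}
drop 3:m onto {1:j, 2:h}
drop 4:h onto {3:m}
drop 5:j onto {3:m}
drop 6:h onto {4:h}
drop 7:h onto {6:h}
drop 8:j onto {5:j}
drop 9:h onto {7:h}
drop 10:i onto {8:j, 9:h}
ground layer = {0:h, 1:j}
drop-orders for the pieces not yet dropped (sum over which currently-grounded one goes next):
  1 to go: {10} 1
  2 to go: {8,10} 1  {9,10} 1
  3 to go: {5,8,10} 1  {7,9,10} 1  {8,9,10} 2
  4 to go: {5,8,9,10} 3  {6,7,9,10} 1  {7,8,9,10} 3
  5 to go: {4,6,7,9,10} 1  {5,7,8,9,10} 6  {6,7,8,9,10} 4
  6 to go: {4,6,7,8,9,10} 5  {5,6,7,8,9,10} 10
  7 to go: {4,5,6,7,8,9,10} 15
  8 to go: {3,4,5,6,7,8,9,10} 15
  9 to go: {1,3,4,5,6,7,8,9,10} 15  {2,3,4,5,6,7,8,9,10} 15
  if 0:h drops first: 30 orders
  if 1:j drops first: 15 orders
heap linearizations: 45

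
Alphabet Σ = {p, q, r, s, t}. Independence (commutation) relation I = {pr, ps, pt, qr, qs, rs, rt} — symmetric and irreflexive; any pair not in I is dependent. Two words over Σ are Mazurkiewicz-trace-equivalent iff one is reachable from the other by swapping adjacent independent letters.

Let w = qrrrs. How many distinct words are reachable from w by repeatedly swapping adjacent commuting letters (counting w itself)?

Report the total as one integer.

0(q) covers ∅
1(r) covers ∅
2(r) covers 1:r
3(r) covers 2:r
4(s) covers ∅
floor of heap: 0:q, 1:r, 4:s
completions by unplaced set U, small U first (add the entries for U minus each lowest piece of U):
  |U|=1: {0}:1  {3}:1  {4}:1
  |U|=2: {0,3}:2  {0,4}:2  {2,3}:1  {3,4}:2
  |U|=3: {0,2,3}:3  {0,3,4}:6  {1,2,3}:1  {2,3,4}:3
  start at 0(q): 4
  start at 1(r): 12
  start at 4(s): 4
sum over floor = 20

20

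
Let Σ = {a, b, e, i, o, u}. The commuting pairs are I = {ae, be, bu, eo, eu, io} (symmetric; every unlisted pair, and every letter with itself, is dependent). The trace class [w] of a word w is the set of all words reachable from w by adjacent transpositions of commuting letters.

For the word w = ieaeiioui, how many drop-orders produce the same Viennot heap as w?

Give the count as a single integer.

drop 0:i onto floor
drop 1:e onto {0:i}
drop 2:a onto {0:i}
drop 3:e onto {1:e}
drop 4:i onto {2:a, 3:e}
drop 5:i onto {4:i}
drop 6:o onto {2:a}
drop 7:u onto {5:i, 6:o}
drop 8:i onto {7:u}
ground layer = {0:i}
drop-orders for the pieces not yet dropped (sum over which currently-grounded one goes next):
  1 to go: {8} 1
  2 to go: {7,8} 1
  3 to go: {5,7,8} 1  {6,7,8} 1
  4 to go: {4,5,7,8} 1  {5,6,7,8} 2
  5 to go: {3,4,5,7,8} 1  {4,5,6,7,8} 3
  6 to go: {1,3,4,5,7,8} 1  {2,4,5,6,7,8} 3  {3,4,5,6,7,8} 4
  7 to go: {1,3,4,5,6,7,8} 5  {2,3,4,5,6,7,8} 7
  if 0:i drops first: 12 orders

12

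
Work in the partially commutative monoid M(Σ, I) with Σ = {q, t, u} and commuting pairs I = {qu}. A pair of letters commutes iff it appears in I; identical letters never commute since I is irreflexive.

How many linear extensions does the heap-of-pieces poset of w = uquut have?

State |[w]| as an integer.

0(u) covers ∅
1(q) covers ∅
2(u) covers 0:u
3(u) covers 2:u
4(t) covers 1:q, 3:u
floor of heap: 0:u, 1:q
completions by unplaced set U, small U first (add the entries for U minus each lowest piece of U):
  |U|=1: {4}:1
  |U|=2: {1,4}:1  {3,4}:1
  |U|=3: {1,3,4}:2  {2,3,4}:1
  start at 0(u): 3
  start at 1(q): 1
sum over floor = 4

4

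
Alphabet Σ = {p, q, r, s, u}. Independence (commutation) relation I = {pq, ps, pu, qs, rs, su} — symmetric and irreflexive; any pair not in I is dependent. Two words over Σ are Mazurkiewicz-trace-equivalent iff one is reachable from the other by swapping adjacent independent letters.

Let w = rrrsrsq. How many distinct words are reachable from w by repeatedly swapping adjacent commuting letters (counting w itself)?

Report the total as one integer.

piece 0:r — minimal
piece 1:r rests on {0:r}
piece 2:r rests on {1:r}
piece 3:s — minimal
piece 4:r rests on {2:r}
piece 5:s rests on {3:s}
piece 6:q rests on {4:r}
minimal pieces: {0:r, 3:s}
ways to finish when only these pieces remain (= sum over removing one remaining piece with nothing left below it):
  1 left: {5}→1  {6}→1
  2 left: {3,5}→1  {4,6}→1  {5,6}→2
  3 left: {2,4,6}→1  {3,5,6}→3  {4,5,6}→3
  4 left: {1,2,4,6}→1  {2,4,5,6}→4  {3,4,5,6}→6
  5 left: {0,1,2,4,6}→1  {1,2,4,5,6}→5  {2,3,4,5,6}→10
  placing 0:r first → 15 extensions
  placing 3:s first → 6 extensions
total linear extensions = 21

21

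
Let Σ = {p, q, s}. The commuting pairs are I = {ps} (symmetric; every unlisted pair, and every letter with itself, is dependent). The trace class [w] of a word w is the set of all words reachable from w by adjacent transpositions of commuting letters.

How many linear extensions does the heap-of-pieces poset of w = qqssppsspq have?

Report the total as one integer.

35

#0=q has no predecessor
#1=q depends on [0:q]
#2=s depends on [1:q]
#3=s depends on [2:s]
#4=p depends on [1:q]
#5=p depends on [4:p]
#6=s depends on [3:s]
#7=s depends on [6:s]
#8=p depends on [5:p]
#9=q depends on [7:s, 8:p]
sources: [0:q]
N(rest) = Σ N(rest − s) over sources s of rest; N(one piece) = 1:
  size 1 → [9]=1
  size 2 → [7,9]=1  [8,9]=1
  size 3 → [5,8,9]=1  [6,7,9]=1  [7,8,9]=2
  size 4 → [3,6,7,9]=1  [4,5,8,9]=1  [5,7,8,9]=3  [6,7,8,9]=3
  size 5 → [2,3,6,7,9]=1  [3,6,7,8,9]=4  [4,5,7,8,9]=4  [5,6,7,8,9]=6
  size 6 → [2,3,6,7,8,9]=5  [3,5,6,7,8,9]=10  [4,5,6,7,8,9]=10
  size 7 → [2,3,5,6,7,8,9]=15  [3,4,5,6,7,8,9]=20
  size 8 → [2,3,4,5,6,7,8,9]=35
  first=0(q) contributes 35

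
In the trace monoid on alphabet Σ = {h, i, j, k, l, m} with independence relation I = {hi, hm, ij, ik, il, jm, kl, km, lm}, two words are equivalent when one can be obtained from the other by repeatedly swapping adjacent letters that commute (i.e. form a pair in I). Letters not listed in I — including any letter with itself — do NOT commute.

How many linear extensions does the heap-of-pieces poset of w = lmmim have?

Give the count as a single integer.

drop 0:l onto floor
drop 1:m onto floor
drop 2:m onto {1:m}
drop 3:i onto {2:m}
drop 4:m onto {3:i}
ground layer = {0:l, 1:m}
drop-orders for the pieces not yet dropped (sum over which currently-grounded one goes next):
  1 to go: {0} 1  {4} 1
  2 to go: {0,4} 2  {3,4} 1
  3 to go: {0,3,4} 3  {2,3,4} 1
  if 0:l drops first: 1 orders
  if 1:m drops first: 4 orders
heap linearizations: 5

5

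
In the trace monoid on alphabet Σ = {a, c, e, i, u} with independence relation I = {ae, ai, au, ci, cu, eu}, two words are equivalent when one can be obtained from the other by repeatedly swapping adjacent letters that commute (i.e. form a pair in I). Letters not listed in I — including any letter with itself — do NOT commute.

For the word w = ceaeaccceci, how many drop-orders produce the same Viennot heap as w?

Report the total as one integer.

12

drop 0:c onto floor
drop 1:e onto {0:c}
drop 2:a onto {0:c}
drop 3:e onto {1:e}
drop 4:a onto {2:a}
drop 5:c onto {3:e, 4:a}
drop 6:c onto {5:c}
drop 7:c onto {6:c}
drop 8:e onto {7:c}
drop 9:c onto {8:e}
drop 10:i onto {8:e}
ground layer = {0:c}
drop-orders for the pieces not yet dropped (sum over which currently-grounded one goes next):
  1 to go: {9} 1  {10} 1
  2 to go: {9,10} 2
  3 to go: {8,9,10} 2
  4 to go: {7,8,9,10} 2
  5 to go: {6,7,8,9,10} 2
  6 to go: {5,6,7,8,9,10} 2
  7 to go: {3,5,6,7,8,9,10} 2  {4,5,6,7,8,9,10} 2
  8 to go: {1,3,5,6,7,8,9,10} 2  {2,4,5,6,7,8,9,10} 2  {3,4,5,6,7,8,9,10} 4
  9 to go: {1,3,4,5,6,7,8,9,10} 6  {2,3,4,5,6,7,8,9,10} 6
  if 0:c drops first: 12 orders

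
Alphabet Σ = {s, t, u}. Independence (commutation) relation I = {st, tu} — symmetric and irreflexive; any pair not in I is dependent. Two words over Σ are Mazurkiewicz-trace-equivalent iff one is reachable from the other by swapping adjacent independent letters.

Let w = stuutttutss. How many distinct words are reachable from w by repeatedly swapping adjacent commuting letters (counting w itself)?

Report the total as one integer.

#0=s has no predecessor
#1=t has no predecessor
#2=u depends on [0:s]
#3=u depends on [2:u]
#4=t depends on [1:t]
#5=t depends on [4:t]
#6=t depends on [5:t]
#7=u depends on [3:u]
#8=t depends on [6:t]
#9=s depends on [7:u]
#10=s depends on [9:s]
sources: [0:s, 1:t]
N(rest) = Σ N(rest − s) over sources s of rest; N(one piece) = 1:
  size 1 → [8]=1  [10]=1
  size 2 → [6,8]=1  [8,10]=2  [9,10]=1
  size 3 → [5,6,8]=1  [6,8,10]=3  [7,9,10]=1  [8,9,10]=3
  size 4 → [3,7,9,10]=1  [4,5,6,8]=1  [5,6,8,10]=4  [6,8,9,10]=6  [7,8,9,10]=4
  size 5 → [1,4,5,6,8]=1  [2,3,7,9,10]=1  [3,7,8,9,10]=5  [4,5,6,8,10]=5  [5,6,8,9,10]=10  [6,7,8,9,10]=10
  size 6 → [0,2,3,7,9,10]=1  [1,4,5,6,8,10]=6  [2,3,7,8,9,10]=6  [3,6,7,8,9,10]=15  [4,5,6,8,9,10]=15  [5,6,7,8,9,10]=20
  size 7 → [0,2,3,7,8,9,10]=7  [1,4,5,6,8,9,10]=21  [2,3,6,7,8,9,10]=21  [3,5,6,7,8,9,10]=35  [4,5,6,7,8,9,10]=35
  size 8 → [0,2,3,6,7,8,9,10]=28  [1,4,5,6,7,8,9,10]=56  [2,3,5,6,7,8,9,10]=56  [3,4,5,6,7,8,9,10]=70
  size 9 → [0,2,3,5,6,7,8,9,10]=84  [1,3,4,5,6,7,8,9,10]=126  [2,3,4,5,6,7,8,9,10]=126
  first=0(s) contributes 252
  first=1(t) contributes 210
|[w]| = 462

462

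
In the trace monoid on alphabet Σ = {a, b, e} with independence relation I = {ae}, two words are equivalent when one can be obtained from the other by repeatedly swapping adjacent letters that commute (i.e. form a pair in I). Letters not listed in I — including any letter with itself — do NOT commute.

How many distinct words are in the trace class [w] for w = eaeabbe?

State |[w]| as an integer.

piece 0:e — minimal
piece 1:a — minimal
piece 2:e rests on {0:e}
piece 3:a rests on {1:a}
piece 4:b rests on {2:e, 3:a}
piece 5:b rests on {4:b}
piece 6:e rests on {5:b}
minimal pieces: {0:e, 1:a}
ways to finish when only these pieces remain (= sum over removing one remaining piece with nothing left below it):
  1 left: {6}→1
  2 left: {5,6}→1
  3 left: {4,5,6}→1
  4 left: {2,4,5,6}→1  {3,4,5,6}→1
  5 left: {0,2,4,5,6}→1  {1,3,4,5,6}→1  {2,3,4,5,6}→2
  placing 0:e first → 3 extensions
  placing 1:a first → 3 extensions
total linear extensions = 6

6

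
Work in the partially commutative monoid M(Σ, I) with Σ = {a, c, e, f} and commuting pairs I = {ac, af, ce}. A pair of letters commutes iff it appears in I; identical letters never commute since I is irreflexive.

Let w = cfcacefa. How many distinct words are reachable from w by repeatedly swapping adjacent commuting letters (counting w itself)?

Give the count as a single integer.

34

0(c) covers ∅
1(f) covers 0:c
2(c) covers 1:f
3(a) covers ∅
4(c) covers 2:c
5(e) covers 1:f, 3:a
6(f) covers 4:c, 5:e
7(a) covers 5:e
floor of heap: 0:c, 3:a
completions by unplaced set U, small U first (add the entries for U minus each lowest piece of U):
  |U|=1: {6}:1  {7}:1
  |U|=2: {4,6}:1  {6,7}:2
  |U|=3: {2,4,6}:1  {4,6,7}:3  {5,6,7}:2
  |U|=4: {2,4,6,7}:4  {3,5,6,7}:2  {4,5,6,7}:5
  |U|=5: {2,4,5,6,7}:9  {3,4,5,6,7}:7
  |U|=6: {1,2,4,5,6,7}:9  {2,3,4,5,6,7}:16
  start at 0(c): 25
  start at 3(a): 9
sum over floor = 34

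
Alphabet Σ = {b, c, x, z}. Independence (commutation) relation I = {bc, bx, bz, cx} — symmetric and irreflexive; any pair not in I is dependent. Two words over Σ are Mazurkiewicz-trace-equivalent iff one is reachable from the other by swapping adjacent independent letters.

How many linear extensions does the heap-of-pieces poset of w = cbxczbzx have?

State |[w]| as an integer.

84

drop 0:c onto floor
drop 1:b onto floor
drop 2:x onto floor
drop 3:c onto {0:c}
drop 4:z onto {2:x, 3:c}
drop 5:b onto {1:b}
drop 6:z onto {4:z}
drop 7:x onto {6:z}
ground layer = {0:c, 1:b, 2:x}
drop-orders for the pieces not yet dropped (sum over which currently-grounded one goes next):
  1 to go: {5} 1  {7} 1
  2 to go: {1,5} 1  {5,7} 2  {6,7} 1
  3 to go: {1,5,7} 3  {4,6,7} 1  {5,6,7} 3
  4 to go: {1,5,6,7} 6  {2,4,6,7} 1  {3,4,6,7} 1  {4,5,6,7} 4
  5 to go: {0,3,4,6,7} 1  {1,4,5,6,7} 10  {2,3,4,6,7} 2  {2,4,5,6,7} 5  {3,4,5,6,7} 5
  6 to go: {0,2,3,4,6,7} 3  {0,3,4,5,6,7} 6  {1,2,4,5,6,7} 15  {1,3,4,5,6,7} 15  {2,3,4,5,6,7} 12
  if 0:c drops first: 42 orders
  if 1:b drops first: 21 orders
  if 2:x drops first: 21 orders
heap linearizations: 84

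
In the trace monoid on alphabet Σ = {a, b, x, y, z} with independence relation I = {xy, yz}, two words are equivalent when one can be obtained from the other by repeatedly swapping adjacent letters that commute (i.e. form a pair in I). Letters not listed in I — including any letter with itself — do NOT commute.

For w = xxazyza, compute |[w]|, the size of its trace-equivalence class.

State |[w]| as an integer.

drop 0:x onto floor
drop 1:x onto {0:x}
drop 2:a onto {1:x}
drop 3:z onto {2:a}
drop 4:y onto {2:a}
drop 5:z onto {3:z}
drop 6:a onto {4:y, 5:z}
ground layer = {0:x}
drop-orders for the pieces not yet dropped (sum over which currently-grounded one goes next):
  1 to go: {6} 1
  2 to go: {4,6} 1  {5,6} 1
  3 to go: {3,5,6} 1  {4,5,6} 2
  4 to go: {3,4,5,6} 3
  5 to go: {2,3,4,5,6} 3
  if 0:x drops first: 3 orders

3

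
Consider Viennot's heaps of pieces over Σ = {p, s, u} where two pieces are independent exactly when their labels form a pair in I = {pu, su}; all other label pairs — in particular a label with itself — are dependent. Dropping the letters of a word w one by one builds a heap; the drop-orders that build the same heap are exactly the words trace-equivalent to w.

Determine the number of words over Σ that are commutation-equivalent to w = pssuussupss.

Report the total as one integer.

165

0(p) covers ∅
1(s) covers 0:p
2(s) covers 1:s
3(u) covers ∅
4(u) covers 3:u
5(s) covers 2:s
6(s) covers 5:s
7(u) covers 4:u
8(p) covers 6:s
9(s) covers 8:p
10(s) covers 9:s
floor of heap: 0:p, 3:u
completions by unplaced set U, small U first (add the entries for U minus each lowest piece of U):
  |U|=1: {7}:1  {10}:1
  |U|=2: {4,7}:1  {7,10}:2  {9,10}:1
  |U|=3: {3,4,7}:1  {4,7,10}:3  {7,9,10}:3  {8,9,10}:1
  |U|=4: {3,4,7,10}:4  {4,7,9,10}:6  {6,8,9,10}:1  {7,8,9,10}:4
  |U|=5: {3,4,7,9,10}:10  {4,7,8,9,10}:10  {5,6,8,9,10}:1  {6,7,8,9,10}:5
  |U|=6: {2,5,6,8,9,10}:1  {3,4,7,8,9,10}:20  {4,6,7,8,9,10}:15  {5,6,7,8,9,10}:6
  |U|=7: {1,2,5,6,8,9,10}:1  {2,5,6,7,8,9,10}:7  {3,4,6,7,8,9,10}:35  {4,5,6,7,8,9,10}:21
  |U|=8: {0,1,2,5,6,8,9,10}:1  {1,2,5,6,7,8,9,10}:8  {2,4,5,6,7,8,9,10}:28  {3,4,5,6,7,8,9,10}:56
  |U|=9: {0,1,2,5,6,7,8,9,10}:9  {1,2,4,5,6,7,8,9,10}:36  {2,3,4,5,6,7,8,9,10}:84
  start at 0(p): 120
  start at 3(u): 45
sum over floor = 165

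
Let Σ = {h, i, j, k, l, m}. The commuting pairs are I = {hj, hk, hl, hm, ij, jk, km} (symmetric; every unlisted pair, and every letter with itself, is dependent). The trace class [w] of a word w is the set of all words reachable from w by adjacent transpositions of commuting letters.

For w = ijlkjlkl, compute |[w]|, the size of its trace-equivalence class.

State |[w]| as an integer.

drop 0:i onto floor
drop 1:j onto floor
drop 2:l onto {0:i, 1:j}
drop 3:k onto {2:l}
drop 4:j onto {2:l}
drop 5:l onto {3:k, 4:j}
drop 6:k onto {5:l}
drop 7:l onto {6:k}
ground layer = {0:i, 1:j}
drop-orders for the pieces not yet dropped (sum over which currently-grounded one goes next):
  1 to go: {7} 1
  2 to go: {6,7} 1
  3 to go: {5,6,7} 1
  4 to go: {3,5,6,7} 1  {4,5,6,7} 1
  5 to go: {3,4,5,6,7} 2
  6 to go: {2,3,4,5,6,7} 2
  if 0:i drops first: 2 orders
  if 1:j drops first: 2 orders
heap linearizations: 4

4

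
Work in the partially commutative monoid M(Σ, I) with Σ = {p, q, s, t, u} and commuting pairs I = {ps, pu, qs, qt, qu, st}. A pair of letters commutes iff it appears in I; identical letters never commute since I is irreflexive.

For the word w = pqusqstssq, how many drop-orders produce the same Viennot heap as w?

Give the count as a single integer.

924

piece 0:p — minimal
piece 1:q rests on {0:p}
piece 2:u — minimal
piece 3:s rests on {2:u}
piece 4:q rests on {1:q}
piece 5:s rests on {3:s}
piece 6:t rests on {0:p, 2:u}
piece 7:s rests on {5:s}
piece 8:s rests on {7:s}
piece 9:q rests on {4:q}
minimal pieces: {0:p, 2:u}
ways to finish when only these pieces remain (= sum over removing one remaining piece with nothing left below it):
  1 left: {6}→1  {8}→1  {9}→1
  2 left: {4,9}→1  {6,8}→2  {6,9}→2  {7,8}→1  {8,9}→2
  3 left: {1,4,9}→1  {4,6,9}→3  {4,8,9}→3  {5,7,8}→1  {6,7,8}→3  {6,8,9}→6  {7,8,9}→3
  4 left: {1,4,6,9}→4  {1,4,8,9}→4  {3,5,7,8}→1  {4,6,8,9}→12  {4,7,8,9}→6  {5,6,7,8}→4  {5,7,8,9}→4  {6,7,8,9}→12
  5 left: {0,1,4,6,9}→4  {1,4,6,8,9}→20  {1,4,7,8,9}→10  {3,5,6,7,8}→5  {3,5,7,8,9}→5  {4,5,7,8,9}→10  {4,6,7,8,9}→30  {5,6,7,8,9}→20
  6 left: {0,1,4,6,8,9}→24  {1,4,5,7,8,9}→20  {1,4,6,7,8,9}→60  {2,3,5,6,7,8}→5  {3,4,5,7,8,9}→15  {3,5,6,7,8,9}→30  {4,5,6,7,8,9}→60
  7 left: {0,1,4,6,7,8,9}→84  {1,3,4,5,7,8,9}→35  {1,4,5,6,7,8,9}→140  {2,3,5,6,7,8,9}→35  {3,4,5,6,7,8,9}→105
  8 left: {0,1,4,5,6,7,8,9}→224  {1,3,4,5,6,7,8,9}→280  {2,3,4,5,6,7,8,9}→140
  placing 0:p first → 420 extensions
  placing 2:u first → 504 extensions
total linear extensions = 924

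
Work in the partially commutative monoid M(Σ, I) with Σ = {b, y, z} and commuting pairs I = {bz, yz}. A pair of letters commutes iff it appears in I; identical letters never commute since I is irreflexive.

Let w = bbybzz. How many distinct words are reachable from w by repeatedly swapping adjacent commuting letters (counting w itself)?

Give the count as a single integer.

15

drop 0:b onto floor
drop 1:b onto {0:b}
drop 2:y onto {1:b}
drop 3:b onto {2:y}
drop 4:z onto floor
drop 5:z onto {4:z}
ground layer = {0:b, 4:z}
drop-orders for the pieces not yet dropped (sum over which currently-grounded one goes next):
  1 to go: {3} 1  {5} 1
  2 to go: {2,3} 1  {3,5} 2  {4,5} 1
  3 to go: {1,2,3} 1  {2,3,5} 3  {3,4,5} 3
  4 to go: {0,1,2,3} 1  {1,2,3,5} 4  {2,3,4,5} 6
  if 0:b drops first: 10 orders
  if 4:z drops first: 5 orders
heap linearizations: 15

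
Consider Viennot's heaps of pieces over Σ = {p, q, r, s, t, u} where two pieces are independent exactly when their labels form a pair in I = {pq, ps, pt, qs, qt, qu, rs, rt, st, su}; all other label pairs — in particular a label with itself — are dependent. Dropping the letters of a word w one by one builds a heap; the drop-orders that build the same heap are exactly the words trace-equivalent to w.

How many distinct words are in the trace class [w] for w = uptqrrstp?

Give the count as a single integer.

513

drop 0:u onto floor
drop 1:p onto {0:u}
drop 2:t onto {0:u}
drop 3:q onto floor
drop 4:r onto {1:p, 3:q}
drop 5:r onto {4:r}
drop 6:s onto floor
drop 7:t onto {2:t}
drop 8:p onto {5:r}
ground layer = {0:u, 3:q, 6:s}
drop-orders for the pieces not yet dropped (sum over which currently-grounded one goes next):
  1 to go: {6} 1  {7} 1  {8} 1
  2 to go: {2,7} 1  {5,8} 1  {6,7} 2  {6,8} 2  {7,8} 2
  3 to go: {2,6,7} 3  {2,7,8} 3  {4,5,8} 1  {5,6,8} 3  {5,7,8} 3  {6,7,8} 6
  4 to go: {1,4,5,8} 1  {2,5,7,8} 6  {2,6,7,8} 12  {3,4,5,8} 1  {4,5,6,8} 4  {4,5,7,8} 4  {5,6,7,8} 12
  5 to go: {1,3,4,5,8} 2  {1,4,5,6,8} 5  {1,4,5,7,8} 5  {2,4,5,7,8} 10  {2,5,6,7,8} 30  {3,4,5,6,8} 5  {3,4,5,7,8} 5  {4,5,6,7,8} 20
  6 to go: {1,2,4,5,7,8} 15  {1,3,4,5,6,8} 12  {1,3,4,5,7,8} 12  {1,4,5,6,7,8} 30  {2,3,4,5,7,8} 15  {2,4,5,6,7,8} 60  {3,4,5,6,7,8} 30
  7 to go: {0,1,2,4,5,7,8} 15  {1,2,3,4,5,7,8} 42  {1,2,4,5,6,7,8} 105  {1,3,4,5,6,7,8} 84  {2,3,4,5,6,7,8} 105
  if 0:u drops first: 336 orders
  if 3:q drops first: 120 orders
  if 6:s drops first: 57 orders
heap linearizations: 513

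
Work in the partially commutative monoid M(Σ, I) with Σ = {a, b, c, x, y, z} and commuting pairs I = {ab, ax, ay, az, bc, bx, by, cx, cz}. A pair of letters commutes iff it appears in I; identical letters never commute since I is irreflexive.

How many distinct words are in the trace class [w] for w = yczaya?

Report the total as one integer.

9

drop 0:y onto floor
drop 1:c onto {0:y}
drop 2:z onto {0:y}
drop 3:a onto {1:c}
drop 4:y onto {1:c, 2:z}
drop 5:a onto {3:a}
ground layer = {0:y}
drop-orders for the pieces not yet dropped (sum over which currently-grounded one goes next):
  1 to go: {4} 1  {5} 1
  2 to go: {2,4} 1  {3,5} 1  {4,5} 2
  3 to go: {2,4,5} 3  {3,4,5} 3
  4 to go: {1,3,4,5} 3  {2,3,4,5} 6
  if 0:y drops first: 9 orders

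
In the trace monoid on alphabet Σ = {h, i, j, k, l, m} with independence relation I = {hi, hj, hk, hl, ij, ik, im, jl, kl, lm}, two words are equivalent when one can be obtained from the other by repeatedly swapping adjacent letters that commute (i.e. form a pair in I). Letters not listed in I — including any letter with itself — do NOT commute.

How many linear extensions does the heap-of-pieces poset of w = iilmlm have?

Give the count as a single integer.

#0=i has no predecessor
#1=i depends on [0:i]
#2=l depends on [1:i]
#3=m has no predecessor
#4=l depends on [2:l]
#5=m depends on [3:m]
sources: [0:i, 3:m]
N(rest) = Σ N(rest − s) over sources s of rest; N(one piece) = 1:
  size 1 → [4]=1  [5]=1
  size 2 → [2,4]=1  [3,5]=1  [4,5]=2
  size 3 → [1,2,4]=1  [2,4,5]=3  [3,4,5]=3
  size 4 → [0,1,2,4]=1  [1,2,4,5]=4  [2,3,4,5]=6
  first=0(i) contributes 10
  first=3(m) contributes 5
|[w]| = 15

15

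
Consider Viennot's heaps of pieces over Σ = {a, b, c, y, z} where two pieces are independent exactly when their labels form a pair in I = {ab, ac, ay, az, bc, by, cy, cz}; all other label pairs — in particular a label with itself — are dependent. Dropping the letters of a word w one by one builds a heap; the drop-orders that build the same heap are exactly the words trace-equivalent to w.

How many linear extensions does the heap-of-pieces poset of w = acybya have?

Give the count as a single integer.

piece 0:a — minimal
piece 1:c — minimal
piece 2:y — minimal
piece 3:b — minimal
piece 4:y rests on {2:y}
piece 5:a rests on {0:a}
minimal pieces: {0:a, 1:c, 2:y, 3:b}
ways to finish when only these pieces remain (= sum over removing one remaining piece with nothing left below it):
  1 left: {1}→1  {3}→1  {4}→1  {5}→1
  2 left: {0,5}→1  {1,3}→2  {1,4}→2  {1,5}→2  {2,4}→1  {3,4}→2  {3,5}→2  {4,5}→2
  3 left: {0,1,5}→3  {0,3,5}→3  {0,4,5}→3  {1,2,4}→3  {1,3,4}→6  {1,3,5}→6  {1,4,5}→6  {2,3,4}→3  {2,4,5}→3  {3,4,5}→6
  4 left: {0,1,3,5}→12  {0,1,4,5}→12  {0,2,4,5}→6  {0,3,4,5}→12  {1,2,3,4}→12  {1,2,4,5}→12  {1,3,4,5}→24  {2,3,4,5}→12
  placing 0:a first → 60 extensions
  placing 1:c first → 30 extensions
  placing 2:y first → 60 extensions
  placing 3:b first → 30 extensions
total linear extensions = 180

180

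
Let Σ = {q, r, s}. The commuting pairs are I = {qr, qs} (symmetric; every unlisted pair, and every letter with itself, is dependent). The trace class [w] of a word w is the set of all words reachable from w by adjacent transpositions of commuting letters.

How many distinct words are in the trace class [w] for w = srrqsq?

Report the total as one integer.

piece 0:s — minimal
piece 1:r rests on {0:s}
piece 2:r rests on {1:r}
piece 3:q — minimal
piece 4:s rests on {2:r}
piece 5:q rests on {3:q}
minimal pieces: {0:s, 3:q}
ways to finish when only these pieces remain (= sum over removing one remaining piece with nothing left below it):
  1 left: {4}→1  {5}→1
  2 left: {2,4}→1  {3,5}→1  {4,5}→2
  3 left: {1,2,4}→1  {2,4,5}→3  {3,4,5}→3
  4 left: {0,1,2,4}→1  {1,2,4,5}→4  {2,3,4,5}→6
  placing 0:s first → 10 extensions
  placing 3:q first → 5 extensions
total linear extensions = 15

15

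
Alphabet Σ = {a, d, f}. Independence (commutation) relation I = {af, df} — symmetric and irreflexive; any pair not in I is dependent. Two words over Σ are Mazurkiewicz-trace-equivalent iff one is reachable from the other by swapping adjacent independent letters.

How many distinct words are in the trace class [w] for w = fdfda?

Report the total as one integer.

10

drop 0:f onto floor
drop 1:d onto floor
drop 2:f onto {0:f}
drop 3:d onto {1:d}
drop 4:a onto {3:d}
ground layer = {0:f, 1:d}
drop-orders for the pieces not yet dropped (sum over which currently-grounded one goes next):
  1 to go: {2} 1  {4} 1
  2 to go: {0,2} 1  {2,4} 2  {3,4} 1
  3 to go: {0,2,4} 3  {1,3,4} 1  {2,3,4} 3
  if 0:f drops first: 4 orders
  if 1:d drops first: 6 orders
heap linearizations: 10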